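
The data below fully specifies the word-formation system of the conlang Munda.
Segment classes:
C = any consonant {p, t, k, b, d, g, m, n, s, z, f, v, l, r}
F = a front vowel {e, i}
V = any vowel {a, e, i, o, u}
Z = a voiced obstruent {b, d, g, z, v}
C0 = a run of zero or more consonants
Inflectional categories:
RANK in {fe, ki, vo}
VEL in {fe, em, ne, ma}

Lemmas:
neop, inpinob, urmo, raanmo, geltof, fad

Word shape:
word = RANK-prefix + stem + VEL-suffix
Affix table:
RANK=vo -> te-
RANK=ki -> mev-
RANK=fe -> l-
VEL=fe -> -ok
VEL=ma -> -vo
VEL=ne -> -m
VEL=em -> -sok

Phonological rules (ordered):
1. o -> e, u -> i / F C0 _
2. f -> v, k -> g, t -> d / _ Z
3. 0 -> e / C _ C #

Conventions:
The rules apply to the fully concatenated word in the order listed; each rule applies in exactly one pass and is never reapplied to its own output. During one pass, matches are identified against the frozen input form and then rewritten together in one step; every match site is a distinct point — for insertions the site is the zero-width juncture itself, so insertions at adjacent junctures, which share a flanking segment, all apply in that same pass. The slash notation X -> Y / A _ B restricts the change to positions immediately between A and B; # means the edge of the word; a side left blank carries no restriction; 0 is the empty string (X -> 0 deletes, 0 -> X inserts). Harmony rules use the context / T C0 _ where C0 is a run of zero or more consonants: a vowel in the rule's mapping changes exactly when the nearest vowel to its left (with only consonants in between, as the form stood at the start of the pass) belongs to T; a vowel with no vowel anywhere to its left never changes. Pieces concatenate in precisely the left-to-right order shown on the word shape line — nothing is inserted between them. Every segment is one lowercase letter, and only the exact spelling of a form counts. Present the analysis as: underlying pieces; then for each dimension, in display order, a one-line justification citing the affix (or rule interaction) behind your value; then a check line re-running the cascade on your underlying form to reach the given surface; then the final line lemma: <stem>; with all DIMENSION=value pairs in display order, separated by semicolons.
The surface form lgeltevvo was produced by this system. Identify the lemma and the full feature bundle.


underlying: l-geltof-vo
RANK=fe - signalled by the affix l-
VEL=ma - signalled by the affix -vo
check: lgeltofvo -> lgeltefvo -> lgeltevvo -> lgeltevvo
lemma: geltof; RANK=fe; VEL=ma


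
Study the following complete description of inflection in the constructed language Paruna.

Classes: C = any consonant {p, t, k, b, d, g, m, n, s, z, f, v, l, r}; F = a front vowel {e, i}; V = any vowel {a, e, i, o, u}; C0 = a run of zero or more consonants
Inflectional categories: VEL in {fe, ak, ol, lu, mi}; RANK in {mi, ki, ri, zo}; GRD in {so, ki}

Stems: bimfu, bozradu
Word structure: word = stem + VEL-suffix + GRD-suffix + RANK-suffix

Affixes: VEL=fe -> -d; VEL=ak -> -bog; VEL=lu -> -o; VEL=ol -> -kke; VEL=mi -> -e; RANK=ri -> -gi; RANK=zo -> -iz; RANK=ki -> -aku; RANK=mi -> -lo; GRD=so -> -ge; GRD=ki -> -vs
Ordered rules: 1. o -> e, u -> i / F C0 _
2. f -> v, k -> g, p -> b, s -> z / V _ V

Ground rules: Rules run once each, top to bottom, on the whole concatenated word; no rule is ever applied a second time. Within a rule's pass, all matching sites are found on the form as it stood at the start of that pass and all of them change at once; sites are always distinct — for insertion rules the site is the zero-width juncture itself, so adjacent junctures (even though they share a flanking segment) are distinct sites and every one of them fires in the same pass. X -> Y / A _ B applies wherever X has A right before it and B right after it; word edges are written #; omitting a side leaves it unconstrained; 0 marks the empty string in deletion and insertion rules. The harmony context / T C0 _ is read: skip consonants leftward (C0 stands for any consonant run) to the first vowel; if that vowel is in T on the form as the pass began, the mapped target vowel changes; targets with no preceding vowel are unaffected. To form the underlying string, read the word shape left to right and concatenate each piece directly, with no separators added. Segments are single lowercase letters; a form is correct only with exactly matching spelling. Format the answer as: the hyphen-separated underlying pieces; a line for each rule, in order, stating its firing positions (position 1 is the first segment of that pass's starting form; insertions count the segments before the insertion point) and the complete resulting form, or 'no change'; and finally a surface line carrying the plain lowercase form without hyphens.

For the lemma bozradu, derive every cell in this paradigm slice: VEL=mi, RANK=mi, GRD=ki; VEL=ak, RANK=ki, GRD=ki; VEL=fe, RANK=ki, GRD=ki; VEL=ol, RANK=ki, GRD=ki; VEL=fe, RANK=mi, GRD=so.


cell VEL=mi, RANK=mi, GRD=ki:
underlying: bozradu-e-vs-lo
1. o -> e, u -> i / F C0 _: fires at position(s) 12: bozraduevsle
2. f -> v, k -> g, p -> b, s -> z / V _ V: no change
surface: bozraduevsle

cell VEL=ak, RANK=ki, GRD=ki:
underlying: bozradu-bog-vs-aku
1. o -> e, u -> i / F C0 _: no change
2. f -> v, k -> g, p -> b, s -> z / V _ V: fires at position(s) 14: bozradubogvsagu
surface: bozradubogvsagu

cell VEL=fe, RANK=ki, GRD=ki:
underlying: bozradu-d-vs-aku
1. o -> e, u -> i / F C0 _: no change
2. f -> v, k -> g, p -> b, s -> z / V _ V: fires at position(s) 12: bozradudvsagu
surface: bozradudvsagu

cell VEL=ol, RANK=ki, GRD=ki:
underlying: bozradu-kke-vs-aku
1. o -> e, u -> i / F C0 _: no change
2. f -> v, k -> g, p -> b, s -> z / V _ V: fires at position(s) 14: bozradukkevsagu
surface: bozradukkevsagu

cell VEL=fe, RANK=mi, GRD=so:
underlying: bozradu-d-ge-lo
1. o -> e, u -> i / F C0 _: fires at position(s) 12: bozradudgele
2. f -> v, k -> g, p -> b, s -> z / V _ V: no change
surface: bozradudgele


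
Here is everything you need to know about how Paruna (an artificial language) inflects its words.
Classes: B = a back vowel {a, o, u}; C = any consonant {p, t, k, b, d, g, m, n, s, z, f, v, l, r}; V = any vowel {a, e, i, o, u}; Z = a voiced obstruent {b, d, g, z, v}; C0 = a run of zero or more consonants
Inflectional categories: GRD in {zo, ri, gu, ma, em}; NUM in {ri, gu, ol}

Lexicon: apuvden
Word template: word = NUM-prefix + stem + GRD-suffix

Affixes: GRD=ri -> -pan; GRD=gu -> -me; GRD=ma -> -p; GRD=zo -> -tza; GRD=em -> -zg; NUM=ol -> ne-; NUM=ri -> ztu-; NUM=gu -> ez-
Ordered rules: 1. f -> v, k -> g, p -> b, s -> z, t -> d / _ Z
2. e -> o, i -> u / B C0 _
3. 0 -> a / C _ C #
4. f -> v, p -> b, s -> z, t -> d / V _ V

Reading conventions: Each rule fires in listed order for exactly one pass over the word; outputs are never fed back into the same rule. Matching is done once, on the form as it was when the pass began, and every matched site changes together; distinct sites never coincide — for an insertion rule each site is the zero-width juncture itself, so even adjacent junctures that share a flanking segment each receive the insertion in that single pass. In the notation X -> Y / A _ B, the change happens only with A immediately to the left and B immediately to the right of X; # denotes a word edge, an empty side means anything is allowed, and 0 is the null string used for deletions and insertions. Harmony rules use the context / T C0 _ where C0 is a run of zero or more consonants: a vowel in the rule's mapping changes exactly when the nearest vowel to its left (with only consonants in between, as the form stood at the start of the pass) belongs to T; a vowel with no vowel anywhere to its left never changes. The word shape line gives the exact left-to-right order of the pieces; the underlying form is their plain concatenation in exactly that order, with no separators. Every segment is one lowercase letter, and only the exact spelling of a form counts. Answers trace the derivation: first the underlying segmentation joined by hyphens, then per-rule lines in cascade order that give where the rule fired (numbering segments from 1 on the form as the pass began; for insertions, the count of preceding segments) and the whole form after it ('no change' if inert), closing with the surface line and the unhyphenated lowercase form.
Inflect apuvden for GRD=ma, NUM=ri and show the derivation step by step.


underlying: ztu-apuvden-p
1. f -> v, k -> g, p -> b, s -> z, t -> d / _ Z: no change
2. e -> o, i -> u / B C0 _: fires at position(s) 9: ztuapuvdonp
3. 0 -> a / C _ C #: inserts after position(s) 10: ztuapuvdonap
4. f -> v, p -> b, s -> z, t -> d / V _ V: fires at position(s) 5: ztuabuvdonap
surface: ztuabuvdonap


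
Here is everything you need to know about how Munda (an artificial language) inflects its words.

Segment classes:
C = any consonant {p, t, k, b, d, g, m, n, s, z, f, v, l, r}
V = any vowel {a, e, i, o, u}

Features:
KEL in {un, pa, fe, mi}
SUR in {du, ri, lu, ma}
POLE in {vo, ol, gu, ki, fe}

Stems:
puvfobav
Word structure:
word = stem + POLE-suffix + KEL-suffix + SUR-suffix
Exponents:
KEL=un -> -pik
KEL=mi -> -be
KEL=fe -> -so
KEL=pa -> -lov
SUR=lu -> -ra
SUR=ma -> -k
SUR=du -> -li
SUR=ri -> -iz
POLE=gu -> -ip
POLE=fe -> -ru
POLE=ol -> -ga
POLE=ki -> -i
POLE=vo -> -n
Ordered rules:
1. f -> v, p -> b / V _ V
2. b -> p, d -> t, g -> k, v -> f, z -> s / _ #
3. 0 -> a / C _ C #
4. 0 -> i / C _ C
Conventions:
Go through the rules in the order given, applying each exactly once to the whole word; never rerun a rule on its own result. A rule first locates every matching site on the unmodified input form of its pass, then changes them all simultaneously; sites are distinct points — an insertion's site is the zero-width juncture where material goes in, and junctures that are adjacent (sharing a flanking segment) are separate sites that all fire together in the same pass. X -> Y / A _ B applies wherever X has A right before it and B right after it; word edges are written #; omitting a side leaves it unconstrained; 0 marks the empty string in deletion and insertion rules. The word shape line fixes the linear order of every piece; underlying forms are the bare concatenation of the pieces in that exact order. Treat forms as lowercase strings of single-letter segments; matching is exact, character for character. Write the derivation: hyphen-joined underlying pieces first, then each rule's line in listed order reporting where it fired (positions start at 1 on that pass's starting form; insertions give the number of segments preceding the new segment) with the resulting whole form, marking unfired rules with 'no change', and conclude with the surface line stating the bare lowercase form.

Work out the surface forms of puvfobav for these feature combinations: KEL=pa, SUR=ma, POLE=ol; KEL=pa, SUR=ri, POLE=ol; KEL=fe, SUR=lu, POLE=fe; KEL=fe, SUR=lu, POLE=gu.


cell KEL=pa, SUR=ma, POLE=ol:
underlying: puvfobav-ga-lov-k
1. f -> v, p -> b / V _ V: no change
2. b -> p, d -> t, g -> k, v -> f, z -> s / _ #: no change
3. 0 -> a / C _ C #: inserts after position(s) 13: puvfobavgalovak
4. 0 -> i / C _ C: inserts after position(s) 3, 8: puvifobavigalovak
surface: puvifobavigalovak

cell KEL=pa, SUR=ri, POLE=ol:
underlying: puvfobav-ga-lov-iz
1. f -> v, p -> b / V _ V: no change
2. b -> p, d -> t, g -> k, v -> f, z -> s / _ #: fires at position(s) 15: puvfobavgalovis
3. 0 -> a / C _ C #: no change
4. 0 -> i / C _ C: inserts after position(s) 3, 8: puvifobavigalovis
surface: puvifobavigalovis

cell KEL=fe, SUR=lu, POLE=fe:
underlying: puvfobav-ru-so-ra
1. f -> v, p -> b / V _ V: no change
2. b -> p, d -> t, g -> k, v -> f, z -> s / _ #: no change
3. 0 -> a / C _ C #: no change
4. 0 -> i / C _ C: inserts after position(s) 3, 8: puvifobavirusora
surface: puvifobavirusora

cell KEL=fe, SUR=lu, POLE=gu:
underlying: puvfobav-ip-so-ra
1. f -> v, p -> b / V _ V: no change
2. b -> p, d -> t, g -> k, v -> f, z -> s / _ #: no change
3. 0 -> a / C _ C #: no change
4. 0 -> i / C _ C: inserts after position(s) 3, 10: puvifobavipisora
surface: puvifobavipisora


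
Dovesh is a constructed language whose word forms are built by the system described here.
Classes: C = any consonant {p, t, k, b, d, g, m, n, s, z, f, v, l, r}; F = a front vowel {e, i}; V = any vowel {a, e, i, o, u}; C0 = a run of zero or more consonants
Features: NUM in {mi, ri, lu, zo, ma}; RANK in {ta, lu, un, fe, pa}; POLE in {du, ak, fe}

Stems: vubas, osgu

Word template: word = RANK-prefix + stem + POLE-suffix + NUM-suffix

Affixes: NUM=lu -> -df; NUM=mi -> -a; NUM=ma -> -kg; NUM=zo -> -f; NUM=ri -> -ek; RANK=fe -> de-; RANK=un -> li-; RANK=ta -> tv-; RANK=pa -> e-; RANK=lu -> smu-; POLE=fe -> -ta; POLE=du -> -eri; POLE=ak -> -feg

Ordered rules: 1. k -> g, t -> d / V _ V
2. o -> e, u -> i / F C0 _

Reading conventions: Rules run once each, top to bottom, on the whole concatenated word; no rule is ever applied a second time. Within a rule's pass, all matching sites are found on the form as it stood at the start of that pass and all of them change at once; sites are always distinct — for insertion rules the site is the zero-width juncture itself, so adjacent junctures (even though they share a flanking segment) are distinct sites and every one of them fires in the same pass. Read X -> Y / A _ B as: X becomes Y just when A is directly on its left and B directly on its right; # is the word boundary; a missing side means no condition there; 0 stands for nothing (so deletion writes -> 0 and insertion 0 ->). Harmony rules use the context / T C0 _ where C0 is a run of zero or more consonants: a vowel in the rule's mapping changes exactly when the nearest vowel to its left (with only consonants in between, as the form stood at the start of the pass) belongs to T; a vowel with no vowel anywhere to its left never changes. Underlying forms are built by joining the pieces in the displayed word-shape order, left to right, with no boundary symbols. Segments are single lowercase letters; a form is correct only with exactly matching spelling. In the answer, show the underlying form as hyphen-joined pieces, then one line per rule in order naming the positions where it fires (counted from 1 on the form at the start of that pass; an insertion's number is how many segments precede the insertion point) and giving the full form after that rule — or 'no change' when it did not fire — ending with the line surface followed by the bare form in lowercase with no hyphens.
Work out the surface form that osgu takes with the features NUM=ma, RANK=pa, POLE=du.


underlying: e-osgu-eri-kg
1. k -> g, t -> d / V _ V: no change
2. o -> e, u -> i / F C0 _: fires at position(s) 2: eesguerikg
surface: eesguerikg


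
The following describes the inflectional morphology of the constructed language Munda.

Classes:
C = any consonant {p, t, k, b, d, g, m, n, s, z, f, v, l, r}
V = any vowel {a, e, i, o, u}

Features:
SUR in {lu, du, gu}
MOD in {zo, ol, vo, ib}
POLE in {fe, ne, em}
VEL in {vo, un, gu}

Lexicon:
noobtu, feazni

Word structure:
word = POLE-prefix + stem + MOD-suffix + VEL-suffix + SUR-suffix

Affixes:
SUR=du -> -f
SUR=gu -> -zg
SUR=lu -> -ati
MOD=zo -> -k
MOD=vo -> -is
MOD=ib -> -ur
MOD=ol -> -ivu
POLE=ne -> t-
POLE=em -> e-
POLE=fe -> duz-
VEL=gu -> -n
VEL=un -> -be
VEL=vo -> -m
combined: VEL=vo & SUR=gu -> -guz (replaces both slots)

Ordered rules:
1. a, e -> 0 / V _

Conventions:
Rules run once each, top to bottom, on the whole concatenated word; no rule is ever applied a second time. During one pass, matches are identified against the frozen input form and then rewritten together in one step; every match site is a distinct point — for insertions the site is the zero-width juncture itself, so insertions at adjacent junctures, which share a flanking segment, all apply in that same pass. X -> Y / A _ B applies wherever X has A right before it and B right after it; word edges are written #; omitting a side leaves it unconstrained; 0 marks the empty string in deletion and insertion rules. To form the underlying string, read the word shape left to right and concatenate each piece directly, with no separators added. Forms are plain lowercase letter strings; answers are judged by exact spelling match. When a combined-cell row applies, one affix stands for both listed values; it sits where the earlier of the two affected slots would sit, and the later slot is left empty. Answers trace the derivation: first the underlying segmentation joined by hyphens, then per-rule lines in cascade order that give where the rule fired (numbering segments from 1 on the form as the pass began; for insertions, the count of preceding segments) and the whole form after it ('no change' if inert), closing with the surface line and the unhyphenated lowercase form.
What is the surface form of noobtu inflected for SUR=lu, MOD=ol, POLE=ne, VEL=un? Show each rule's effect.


underlying: t-noobtu-ivu-be-ati
1. a, e -> 0 / V _: fires at position(s) 13: tnoobtuivubeti
surface: tnoobtuivubeti


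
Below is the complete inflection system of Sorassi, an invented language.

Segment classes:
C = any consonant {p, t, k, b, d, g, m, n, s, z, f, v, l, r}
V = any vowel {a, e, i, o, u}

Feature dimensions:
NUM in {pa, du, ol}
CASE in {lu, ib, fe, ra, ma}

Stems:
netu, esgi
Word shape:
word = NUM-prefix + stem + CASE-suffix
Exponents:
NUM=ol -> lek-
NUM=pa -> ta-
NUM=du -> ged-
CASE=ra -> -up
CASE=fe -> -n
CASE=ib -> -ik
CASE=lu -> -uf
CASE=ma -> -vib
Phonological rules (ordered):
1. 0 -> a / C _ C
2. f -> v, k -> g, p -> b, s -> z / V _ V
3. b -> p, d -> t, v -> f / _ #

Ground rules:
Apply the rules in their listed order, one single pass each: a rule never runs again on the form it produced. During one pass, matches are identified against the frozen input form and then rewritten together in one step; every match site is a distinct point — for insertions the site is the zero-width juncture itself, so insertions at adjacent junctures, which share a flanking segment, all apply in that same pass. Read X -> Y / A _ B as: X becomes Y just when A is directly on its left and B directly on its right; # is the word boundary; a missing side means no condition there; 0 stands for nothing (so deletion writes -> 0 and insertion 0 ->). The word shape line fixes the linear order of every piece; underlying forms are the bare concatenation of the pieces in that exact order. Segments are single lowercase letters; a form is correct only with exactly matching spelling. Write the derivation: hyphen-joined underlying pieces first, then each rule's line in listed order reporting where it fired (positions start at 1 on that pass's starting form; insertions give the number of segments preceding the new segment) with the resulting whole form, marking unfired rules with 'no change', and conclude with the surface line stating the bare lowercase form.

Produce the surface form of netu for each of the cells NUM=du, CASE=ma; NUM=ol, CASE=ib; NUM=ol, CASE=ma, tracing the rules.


cell NUM=du, CASE=ma:
underlying: ged-netu-vib
1. 0 -> a / C _ C: inserts after position(s) 3: gedanetuvib
2. f -> v, k -> g, p -> b, s -> z / V _ V: no change
3. b -> p, d -> t, v -> f / _ #: fires at position(s) 11: gedanetuvip
surface: gedanetuvip

cell NUM=ol, CASE=ib:
underlying: lek-netu-ik
1. 0 -> a / C _ C: inserts after position(s) 3: lekanetuik
2. f -> v, k -> g, p -> b, s -> z / V _ V: fires at position(s) 3: leganetuik
3. b -> p, d -> t, v -> f / _ #: no change
surface: leganetuik

cell NUM=ol, CASE=ma:
underlying: lek-netu-vib
1. 0 -> a / C _ C: inserts after position(s) 3: lekanetuvib
2. f -> v, k -> g, p -> b, s -> z / V _ V: fires at position(s) 3: leganetuvib
3. b -> p, d -> t, v -> f / _ #: fires at position(s) 11: leganetuvip
surface: leganetuvip


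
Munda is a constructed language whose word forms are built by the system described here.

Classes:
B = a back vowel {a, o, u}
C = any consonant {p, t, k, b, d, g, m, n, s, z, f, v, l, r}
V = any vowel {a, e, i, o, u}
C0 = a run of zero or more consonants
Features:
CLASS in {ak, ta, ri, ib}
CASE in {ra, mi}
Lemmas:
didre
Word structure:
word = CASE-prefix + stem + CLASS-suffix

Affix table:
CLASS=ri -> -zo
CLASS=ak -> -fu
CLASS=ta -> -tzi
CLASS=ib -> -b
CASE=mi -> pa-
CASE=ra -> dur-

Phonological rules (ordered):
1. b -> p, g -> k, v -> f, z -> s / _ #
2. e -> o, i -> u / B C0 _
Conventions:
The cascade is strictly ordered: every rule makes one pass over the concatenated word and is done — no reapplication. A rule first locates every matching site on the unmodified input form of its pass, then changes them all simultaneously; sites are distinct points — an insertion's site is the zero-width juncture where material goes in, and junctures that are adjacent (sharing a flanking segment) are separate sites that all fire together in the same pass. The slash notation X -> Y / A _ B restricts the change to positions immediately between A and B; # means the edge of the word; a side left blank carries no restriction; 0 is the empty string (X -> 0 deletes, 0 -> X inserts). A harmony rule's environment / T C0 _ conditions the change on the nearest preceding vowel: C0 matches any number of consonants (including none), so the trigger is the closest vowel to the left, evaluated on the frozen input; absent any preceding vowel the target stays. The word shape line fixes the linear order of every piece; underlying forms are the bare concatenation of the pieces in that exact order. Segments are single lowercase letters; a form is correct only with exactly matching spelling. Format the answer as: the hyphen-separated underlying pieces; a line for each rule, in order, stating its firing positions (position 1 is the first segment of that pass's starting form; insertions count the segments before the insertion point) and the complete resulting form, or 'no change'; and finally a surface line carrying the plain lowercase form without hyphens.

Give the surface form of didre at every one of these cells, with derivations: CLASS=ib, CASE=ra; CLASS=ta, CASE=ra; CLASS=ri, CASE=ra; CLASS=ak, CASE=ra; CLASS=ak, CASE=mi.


cell CLASS=ib, CASE=ra:
underlying: dur-didre-b
1. b -> p, g -> k, v -> f, z -> s / _ #: fires at position(s) 9: durdidrep
2. e -> o, i -> u / B C0 _: fires at position(s) 5: durdudrep
surface: durdudrep

cell CLASS=ta, CASE=ra:
underlying: dur-didre-tzi
1. b -> p, g -> k, v -> f, z -> s / _ #: no change
2. e -> o, i -> u / B C0 _: fires at position(s) 5: durdudretzi
surface: durdudretzi

cell CLASS=ri, CASE=ra:
underlying: dur-didre-zo
1. b -> p, g -> k, v -> f, z -> s / _ #: no change
2. e -> o, i -> u / B C0 _: fires at position(s) 5: durdudrezo
surface: durdudrezo

cell CLASS=ak, CASE=ra:
underlying: dur-didre-fu
1. b -> p, g -> k, v -> f, z -> s / _ #: no change
2. e -> o, i -> u / B C0 _: fires at position(s) 5: durdudrefu
surface: durdudrefu

cell CLASS=ak, CASE=mi:
underlying: pa-didre-fu
1. b -> p, g -> k, v -> f, z -> s / _ #: no change
2. e -> o, i -> u / B C0 _: fires at position(s) 4: padudrefu
surface: padudrefu


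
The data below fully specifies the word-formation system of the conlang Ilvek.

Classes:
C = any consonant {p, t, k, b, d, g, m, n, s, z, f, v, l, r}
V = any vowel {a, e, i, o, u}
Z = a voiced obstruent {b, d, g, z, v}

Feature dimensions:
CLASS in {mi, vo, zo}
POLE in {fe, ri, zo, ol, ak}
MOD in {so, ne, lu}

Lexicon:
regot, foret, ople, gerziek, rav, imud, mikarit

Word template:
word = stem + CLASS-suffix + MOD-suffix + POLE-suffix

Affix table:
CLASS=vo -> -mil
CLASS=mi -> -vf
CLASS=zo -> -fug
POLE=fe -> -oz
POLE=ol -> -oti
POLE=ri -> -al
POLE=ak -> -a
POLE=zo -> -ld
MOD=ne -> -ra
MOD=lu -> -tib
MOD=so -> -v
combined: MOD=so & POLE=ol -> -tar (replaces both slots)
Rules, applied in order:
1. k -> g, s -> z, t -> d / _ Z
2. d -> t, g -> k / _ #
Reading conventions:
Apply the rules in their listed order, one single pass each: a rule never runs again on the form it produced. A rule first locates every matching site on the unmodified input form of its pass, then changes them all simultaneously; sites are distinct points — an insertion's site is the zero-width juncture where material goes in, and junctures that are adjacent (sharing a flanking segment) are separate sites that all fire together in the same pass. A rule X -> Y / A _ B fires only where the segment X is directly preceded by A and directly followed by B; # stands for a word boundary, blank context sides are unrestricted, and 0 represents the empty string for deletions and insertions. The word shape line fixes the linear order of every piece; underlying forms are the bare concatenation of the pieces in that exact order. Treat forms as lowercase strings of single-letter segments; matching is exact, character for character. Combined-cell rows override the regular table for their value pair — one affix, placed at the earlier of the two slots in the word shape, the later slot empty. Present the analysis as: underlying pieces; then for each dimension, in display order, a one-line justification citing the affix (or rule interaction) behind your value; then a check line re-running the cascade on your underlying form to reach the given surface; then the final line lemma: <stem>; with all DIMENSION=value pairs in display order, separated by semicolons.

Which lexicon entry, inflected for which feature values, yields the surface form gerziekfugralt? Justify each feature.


underlying: gerziek-fug-ra-ld
CLASS=zo - signalled by the affix -fug
POLE=zo - signalled by the affix -ld
MOD=ne - signalled by the affix -ra
check: gerziekfugrald -> gerziekfugrald -> gerziekfugralt
lemma: gerziek; CLASS=zo; POLE=zo; MOD=ne


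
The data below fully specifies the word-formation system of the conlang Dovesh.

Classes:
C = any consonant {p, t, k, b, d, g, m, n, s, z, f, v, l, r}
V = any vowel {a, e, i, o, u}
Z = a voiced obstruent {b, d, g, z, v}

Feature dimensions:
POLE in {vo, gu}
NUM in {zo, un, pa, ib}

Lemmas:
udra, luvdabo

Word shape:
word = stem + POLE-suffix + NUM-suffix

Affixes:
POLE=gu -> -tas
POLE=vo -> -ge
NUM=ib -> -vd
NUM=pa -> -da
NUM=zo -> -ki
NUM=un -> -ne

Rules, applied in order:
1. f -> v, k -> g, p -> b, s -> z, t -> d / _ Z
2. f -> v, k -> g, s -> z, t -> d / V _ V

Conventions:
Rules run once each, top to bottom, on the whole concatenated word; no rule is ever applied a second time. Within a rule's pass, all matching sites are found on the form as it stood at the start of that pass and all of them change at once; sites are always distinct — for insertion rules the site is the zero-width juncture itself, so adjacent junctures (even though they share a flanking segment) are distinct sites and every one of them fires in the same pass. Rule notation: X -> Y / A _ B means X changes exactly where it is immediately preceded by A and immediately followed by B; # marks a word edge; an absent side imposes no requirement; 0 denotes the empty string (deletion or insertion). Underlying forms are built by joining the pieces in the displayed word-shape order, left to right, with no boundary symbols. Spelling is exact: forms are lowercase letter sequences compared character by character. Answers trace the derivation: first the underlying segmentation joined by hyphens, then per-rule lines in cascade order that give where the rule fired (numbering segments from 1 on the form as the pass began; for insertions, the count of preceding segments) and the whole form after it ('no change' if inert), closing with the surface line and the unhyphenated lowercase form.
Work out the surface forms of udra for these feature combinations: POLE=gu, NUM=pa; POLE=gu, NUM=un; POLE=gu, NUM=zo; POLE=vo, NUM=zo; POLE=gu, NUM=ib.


cell POLE=gu, NUM=pa:
underlying: udra-tas-da
1. f -> v, k -> g, p -> b, s -> z, t -> d / _ Z: fires at position(s) 7: udratazda
2. f -> v, k -> g, s -> z, t -> d / V _ V: fires at position(s) 5: udradazda
surface: udradazda

cell POLE=gu, NUM=un:
underlying: udra-tas-ne
1. f -> v, k -> g, p -> b, s -> z, t -> d / _ Z: no change
2. f -> v, k -> g, s -> z, t -> d / V _ V: fires at position(s) 5: udradasne
surface: udradasne

cell POLE=gu, NUM=zo:
underlying: udra-tas-ki
1. f -> v, k -> g, p -> b, s -> z, t -> d / _ Z: no change
2. f -> v, k -> g, s -> z, t -> d / V _ V: fires at position(s) 5: udradaski
surface: udradaski

cell POLE=vo, NUM=zo:
underlying: udra-ge-ki
1. f -> v, k -> g, p -> b, s -> z, t -> d / _ Z: no change
2. f -> v, k -> g, s -> z, t -> d / V _ V: fires at position(s) 7: udragegi
surface: udragegi

cell POLE=gu, NUM=ib:
underlying: udra-tas-vd
1. f -> v, k -> g, p -> b, s -> z, t -> d / _ Z: fires at position(s) 7: udratazvd
2. f -> v, k -> g, s -> z, t -> d / V _ V: fires at position(s) 5: udradazvd
surface: udradazvd


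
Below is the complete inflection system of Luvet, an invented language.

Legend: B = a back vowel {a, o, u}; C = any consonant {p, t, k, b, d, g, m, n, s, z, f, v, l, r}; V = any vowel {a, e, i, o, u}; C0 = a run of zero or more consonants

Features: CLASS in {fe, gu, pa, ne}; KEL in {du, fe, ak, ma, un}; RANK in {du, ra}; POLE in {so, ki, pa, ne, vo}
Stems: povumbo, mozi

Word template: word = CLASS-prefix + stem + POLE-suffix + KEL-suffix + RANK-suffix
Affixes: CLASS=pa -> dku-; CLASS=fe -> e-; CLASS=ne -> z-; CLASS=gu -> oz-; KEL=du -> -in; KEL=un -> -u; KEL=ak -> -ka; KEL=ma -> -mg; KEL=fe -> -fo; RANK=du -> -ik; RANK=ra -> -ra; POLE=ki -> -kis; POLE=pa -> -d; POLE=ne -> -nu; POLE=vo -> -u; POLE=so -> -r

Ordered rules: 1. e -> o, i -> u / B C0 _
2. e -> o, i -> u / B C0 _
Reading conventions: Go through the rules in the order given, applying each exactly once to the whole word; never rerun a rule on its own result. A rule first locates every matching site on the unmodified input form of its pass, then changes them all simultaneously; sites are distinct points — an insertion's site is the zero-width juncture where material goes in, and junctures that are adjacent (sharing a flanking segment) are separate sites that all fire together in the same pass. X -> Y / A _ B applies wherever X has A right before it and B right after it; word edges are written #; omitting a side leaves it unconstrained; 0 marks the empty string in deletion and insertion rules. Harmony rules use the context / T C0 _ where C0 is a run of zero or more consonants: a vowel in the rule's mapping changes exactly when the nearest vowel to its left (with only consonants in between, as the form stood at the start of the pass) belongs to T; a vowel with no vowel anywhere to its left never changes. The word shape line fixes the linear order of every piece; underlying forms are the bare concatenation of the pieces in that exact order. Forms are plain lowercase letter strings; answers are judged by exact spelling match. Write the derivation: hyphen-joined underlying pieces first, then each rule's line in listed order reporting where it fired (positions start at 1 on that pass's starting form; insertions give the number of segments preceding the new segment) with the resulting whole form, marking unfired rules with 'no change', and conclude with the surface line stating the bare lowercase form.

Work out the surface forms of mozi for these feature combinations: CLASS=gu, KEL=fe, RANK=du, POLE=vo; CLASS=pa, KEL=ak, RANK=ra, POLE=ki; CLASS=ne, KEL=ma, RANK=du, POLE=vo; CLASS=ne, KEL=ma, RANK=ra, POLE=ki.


cell CLASS=gu, KEL=fe, RANK=du, POLE=vo:
underlying: oz-mozi-u-fo-ik
1. e -> o, i -> u / B C0 _: fires at position(s) 6, 10: ozmozuufouk
2. e -> o, i -> u / B C0 _: no change
surface: ozmozuufouk

cell CLASS=pa, KEL=ak, RANK=ra, POLE=ki:
underlying: dku-mozi-kis-ka-ra
1. e -> o, i -> u / B C0 _: fires at position(s) 7: dkumozukiskara
2. e -> o, i -> u / B C0 _: fires at position(s) 9: dkumozukuskara
surface: dkumozukuskara

cell CLASS=ne, KEL=ma, RANK=du, POLE=vo:
underlying: z-mozi-u-mg-ik
1. e -> o, i -> u / B C0 _: fires at position(s) 5, 9: zmozuumguk
2. e -> o, i -> u / B C0 _: no change
surface: zmozuumguk

cell CLASS=ne, KEL=ma, RANK=ra, POLE=ki:
underlying: z-mozi-kis-mg-ra
1. e -> o, i -> u / B C0 _: fires at position(s) 5: zmozukismgra
2. e -> o, i -> u / B C0 _: fires at position(s) 7: zmozukusmgra
surface: zmozukusmgra


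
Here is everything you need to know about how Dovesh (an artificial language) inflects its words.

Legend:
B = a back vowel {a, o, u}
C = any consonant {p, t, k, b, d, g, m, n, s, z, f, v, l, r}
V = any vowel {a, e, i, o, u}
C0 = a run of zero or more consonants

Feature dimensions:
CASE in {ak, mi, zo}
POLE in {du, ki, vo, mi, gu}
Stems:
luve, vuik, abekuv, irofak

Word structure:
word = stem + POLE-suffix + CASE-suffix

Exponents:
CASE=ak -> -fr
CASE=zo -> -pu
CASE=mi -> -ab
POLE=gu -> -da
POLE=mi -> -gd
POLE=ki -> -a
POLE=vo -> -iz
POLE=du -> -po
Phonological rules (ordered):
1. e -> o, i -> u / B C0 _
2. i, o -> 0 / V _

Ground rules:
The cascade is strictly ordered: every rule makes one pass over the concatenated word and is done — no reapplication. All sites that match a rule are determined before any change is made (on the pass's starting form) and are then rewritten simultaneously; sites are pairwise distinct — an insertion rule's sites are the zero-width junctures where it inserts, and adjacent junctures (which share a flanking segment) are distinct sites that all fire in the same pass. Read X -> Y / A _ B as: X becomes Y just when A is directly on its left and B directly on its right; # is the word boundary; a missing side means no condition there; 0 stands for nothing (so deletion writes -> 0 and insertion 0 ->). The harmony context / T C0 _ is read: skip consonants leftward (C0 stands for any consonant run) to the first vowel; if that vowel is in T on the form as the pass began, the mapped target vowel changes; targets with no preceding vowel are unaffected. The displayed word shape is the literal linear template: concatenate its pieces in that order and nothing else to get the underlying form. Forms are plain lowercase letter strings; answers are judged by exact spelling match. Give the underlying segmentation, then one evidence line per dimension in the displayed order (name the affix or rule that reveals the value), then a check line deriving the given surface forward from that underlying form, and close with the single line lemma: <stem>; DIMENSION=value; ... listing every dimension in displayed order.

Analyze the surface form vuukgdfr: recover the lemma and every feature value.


underlying: vuik-gd-fr
CASE=ak - signalled by the affix -fr
POLE=mi - signalled by the affix -gd
check: vuikgdfr -> vuukgdfr -> vuukgdfr
lemma: vuik; CASE=ak; POLE=mi


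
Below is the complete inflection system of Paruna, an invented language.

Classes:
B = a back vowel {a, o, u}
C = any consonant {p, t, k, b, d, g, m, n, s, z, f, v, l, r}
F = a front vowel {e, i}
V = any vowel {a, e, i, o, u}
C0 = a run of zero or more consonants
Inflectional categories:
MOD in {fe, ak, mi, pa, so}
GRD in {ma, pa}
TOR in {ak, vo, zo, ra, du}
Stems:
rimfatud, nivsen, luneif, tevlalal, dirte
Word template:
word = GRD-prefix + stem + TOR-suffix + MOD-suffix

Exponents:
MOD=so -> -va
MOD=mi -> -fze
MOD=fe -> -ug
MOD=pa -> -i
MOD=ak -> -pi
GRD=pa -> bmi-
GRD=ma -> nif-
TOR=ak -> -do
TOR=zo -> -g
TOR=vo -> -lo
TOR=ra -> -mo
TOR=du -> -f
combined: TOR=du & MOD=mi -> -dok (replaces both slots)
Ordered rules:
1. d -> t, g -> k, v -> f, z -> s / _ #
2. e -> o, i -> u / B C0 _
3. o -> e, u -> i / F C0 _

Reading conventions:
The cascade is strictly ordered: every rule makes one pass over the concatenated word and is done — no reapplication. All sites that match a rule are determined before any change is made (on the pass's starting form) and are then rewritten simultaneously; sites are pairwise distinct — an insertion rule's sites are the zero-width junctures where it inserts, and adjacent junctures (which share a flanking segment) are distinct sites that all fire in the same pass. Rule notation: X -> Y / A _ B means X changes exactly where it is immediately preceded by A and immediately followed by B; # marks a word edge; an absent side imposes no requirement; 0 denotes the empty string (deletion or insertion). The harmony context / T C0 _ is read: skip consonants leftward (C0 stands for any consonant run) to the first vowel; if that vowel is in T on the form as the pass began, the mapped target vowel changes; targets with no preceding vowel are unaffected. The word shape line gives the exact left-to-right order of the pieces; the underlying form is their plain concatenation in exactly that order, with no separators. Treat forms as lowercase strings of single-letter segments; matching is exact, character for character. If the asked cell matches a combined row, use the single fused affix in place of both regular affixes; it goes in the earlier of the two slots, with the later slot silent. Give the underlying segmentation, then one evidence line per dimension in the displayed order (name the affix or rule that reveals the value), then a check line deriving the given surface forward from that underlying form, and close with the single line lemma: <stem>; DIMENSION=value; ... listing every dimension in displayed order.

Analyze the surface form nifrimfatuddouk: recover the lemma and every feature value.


underlying: nif-rimfatud-do-ug
MOD=fe - signalled by the affix -ug
GRD=ma - signalled by the affix nif-
TOR=ak - signalled by the affix -do
check: nifrimfatuddoug -> nifrimfatuddouk -> nifrimfatuddouk -> nifrimfatuddouk
lemma: rimfatud; MOD=fe; GRD=ma; TOR=ak


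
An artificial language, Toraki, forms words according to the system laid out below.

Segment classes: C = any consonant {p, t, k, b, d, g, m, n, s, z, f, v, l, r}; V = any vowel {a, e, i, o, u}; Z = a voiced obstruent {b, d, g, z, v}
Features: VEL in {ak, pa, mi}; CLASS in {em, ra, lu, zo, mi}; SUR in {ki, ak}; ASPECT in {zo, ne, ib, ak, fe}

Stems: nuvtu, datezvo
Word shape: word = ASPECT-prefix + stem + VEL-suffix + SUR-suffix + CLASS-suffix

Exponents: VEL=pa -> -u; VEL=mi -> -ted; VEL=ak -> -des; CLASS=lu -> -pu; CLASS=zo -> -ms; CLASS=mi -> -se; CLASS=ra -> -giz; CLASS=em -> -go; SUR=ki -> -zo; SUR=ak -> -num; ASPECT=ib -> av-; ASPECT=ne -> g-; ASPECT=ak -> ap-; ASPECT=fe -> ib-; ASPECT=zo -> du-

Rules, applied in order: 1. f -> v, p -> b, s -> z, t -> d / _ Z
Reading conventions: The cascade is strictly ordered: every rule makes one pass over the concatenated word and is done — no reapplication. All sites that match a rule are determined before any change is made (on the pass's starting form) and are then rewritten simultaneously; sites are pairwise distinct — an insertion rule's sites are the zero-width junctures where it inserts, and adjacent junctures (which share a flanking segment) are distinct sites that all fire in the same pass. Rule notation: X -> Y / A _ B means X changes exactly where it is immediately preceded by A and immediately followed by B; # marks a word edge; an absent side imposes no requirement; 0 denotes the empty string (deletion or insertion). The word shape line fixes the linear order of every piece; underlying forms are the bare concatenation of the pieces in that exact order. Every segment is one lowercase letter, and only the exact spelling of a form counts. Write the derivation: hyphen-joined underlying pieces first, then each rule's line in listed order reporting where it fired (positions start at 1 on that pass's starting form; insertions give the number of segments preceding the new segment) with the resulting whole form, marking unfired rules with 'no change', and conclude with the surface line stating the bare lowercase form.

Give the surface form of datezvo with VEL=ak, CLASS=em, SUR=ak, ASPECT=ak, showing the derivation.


underlying: ap-datezvo-des-num-go
1. f -> v, p -> b, s -> z, t -> d / _ Z: fires at position(s) 2: abdatezvodesnumgo
surface: abdatezvodesnumgo


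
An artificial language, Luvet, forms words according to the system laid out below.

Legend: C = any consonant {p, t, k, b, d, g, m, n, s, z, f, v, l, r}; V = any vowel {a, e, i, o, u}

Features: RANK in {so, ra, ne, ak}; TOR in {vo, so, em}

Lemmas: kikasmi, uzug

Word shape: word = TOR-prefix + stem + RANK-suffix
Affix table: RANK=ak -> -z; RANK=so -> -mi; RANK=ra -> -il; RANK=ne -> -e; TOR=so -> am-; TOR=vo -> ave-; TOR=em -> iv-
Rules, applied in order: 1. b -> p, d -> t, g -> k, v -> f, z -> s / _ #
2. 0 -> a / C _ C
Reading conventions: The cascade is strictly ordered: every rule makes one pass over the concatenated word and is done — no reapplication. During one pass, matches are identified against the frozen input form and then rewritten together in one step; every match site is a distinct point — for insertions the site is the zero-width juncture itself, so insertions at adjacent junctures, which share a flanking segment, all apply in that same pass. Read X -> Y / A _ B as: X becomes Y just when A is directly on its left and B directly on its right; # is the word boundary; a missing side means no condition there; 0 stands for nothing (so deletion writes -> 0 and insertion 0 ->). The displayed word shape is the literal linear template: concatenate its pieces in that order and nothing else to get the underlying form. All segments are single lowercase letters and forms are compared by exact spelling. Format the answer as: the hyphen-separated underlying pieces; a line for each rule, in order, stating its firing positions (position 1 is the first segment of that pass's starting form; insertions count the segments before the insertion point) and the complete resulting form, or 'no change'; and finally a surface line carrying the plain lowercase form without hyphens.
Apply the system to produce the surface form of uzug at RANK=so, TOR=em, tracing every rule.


underlying: iv-uzug-mi
1. b -> p, d -> t, g -> k, v -> f, z -> s / _ #: no change
2. 0 -> a / C _ C: inserts after position(s) 6: ivuzugami
surface: ivuzugami
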